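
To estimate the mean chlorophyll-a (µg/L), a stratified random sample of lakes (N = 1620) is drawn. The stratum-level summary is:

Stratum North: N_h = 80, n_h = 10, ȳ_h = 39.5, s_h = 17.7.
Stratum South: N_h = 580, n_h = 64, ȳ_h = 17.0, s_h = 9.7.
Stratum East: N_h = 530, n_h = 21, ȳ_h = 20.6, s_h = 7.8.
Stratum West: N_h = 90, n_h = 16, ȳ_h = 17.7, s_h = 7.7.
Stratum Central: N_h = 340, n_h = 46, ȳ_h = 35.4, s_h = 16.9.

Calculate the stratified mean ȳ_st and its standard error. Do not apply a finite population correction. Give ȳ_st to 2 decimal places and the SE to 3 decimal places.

ȳ_st ≈ 23.19, SE ≈ 0.927

ȳ_st = Σ W_h ȳ_h = (80·39.5 + 580·17.0 + 530·20.6 + 90·17.7 + 340·35.4)/1620 = 23.18951
V̂(ȳ_st) = Σ W_h² s_h²/n_h, with W_h = N_h/N and N = 1620:
  stratum North: (80/1620)²·17.7²/10 = 0.0764005
  stratum South: (580/1620)²·9.7²/64 = 0.188447
  stratum East: (530/1620)²·7.8²/21 = 0.310093
  stratum West: (90/1620)²·7.7²/16 = 0.0114371
  stratum Central: (340/1620)²·16.9²/46 = 0.273491
V̂(ȳ_st) = 0.859869
SE(ȳ_st) = √0.859869 = 0.927291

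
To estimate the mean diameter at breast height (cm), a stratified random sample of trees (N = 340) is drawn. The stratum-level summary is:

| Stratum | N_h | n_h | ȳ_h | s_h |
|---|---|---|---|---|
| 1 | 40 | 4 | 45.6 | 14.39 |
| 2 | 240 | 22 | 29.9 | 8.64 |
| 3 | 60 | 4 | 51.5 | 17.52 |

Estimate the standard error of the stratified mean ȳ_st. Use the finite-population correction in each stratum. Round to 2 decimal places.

V̂(ȳ_st) = Σ W_h² (1 − n_h/N_h) s_h²/n_h, with W_h = N_h/N and N = 340:
  stratum 1: (40/340)²·(1 − 4/40)·14.39²/4 = 0.644861
  stratum 2: (240/340)²·(1 − 22/240)·8.64²/22 = 1.53573
  stratum 3: (60/340)²·(1 − 4/60)·17.52²/4 = 2.23044
V̂(ȳ_st) = 4.41103
SE(ȳ_st) = √4.41103 = 2.10024

SE(ȳ_st) ≈ 2.10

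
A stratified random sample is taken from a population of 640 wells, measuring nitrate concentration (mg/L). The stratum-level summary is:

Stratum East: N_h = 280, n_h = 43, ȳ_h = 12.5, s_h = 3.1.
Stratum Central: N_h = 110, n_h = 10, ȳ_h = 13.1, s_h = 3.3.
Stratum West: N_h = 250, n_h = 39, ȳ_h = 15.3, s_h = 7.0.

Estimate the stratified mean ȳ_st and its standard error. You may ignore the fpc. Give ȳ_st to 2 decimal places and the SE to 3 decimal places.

ȳ_st = Σ W_h ȳ_h = (280·12.5 + 110·13.1 + 250·15.3)/640 = 13.69688
V̂(ȳ_st) = Σ W_h² s_h²/n_h, with W_h = N_h/N and N = 640:
  stratum East: (280/640)²·3.1²/43 = 0.0427771
  stratum Central: (110/640)²·3.3²/10 = 0.0321702
  stratum West: (250/640)²·7.0²/39 = 0.191713
V̂(ȳ_st) = 0.26666
SE(ȳ_st) = √0.26666 = 0.516392

ȳ_st ≈ 13.70, SE ≈ 0.516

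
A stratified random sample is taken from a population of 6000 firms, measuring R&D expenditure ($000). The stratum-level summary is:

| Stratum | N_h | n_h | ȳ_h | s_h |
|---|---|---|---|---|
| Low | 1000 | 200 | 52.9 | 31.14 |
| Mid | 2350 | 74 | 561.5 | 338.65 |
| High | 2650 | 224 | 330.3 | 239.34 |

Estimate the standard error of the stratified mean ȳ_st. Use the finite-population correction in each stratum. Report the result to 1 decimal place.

V̂(ȳ_st) = Σ W_h² (1 − n_h/N_h) s_h²/n_h, with W_h = N_h/N and N = 6000:
  stratum Low: (1000/6000)²·(1 − 200/1000)·31.14²/200 = 0.107744
  stratum Mid: (2350/6000)²·(1 − 74/2350)·338.65²/74 = 230.254
  stratum High: (2650/6000)²·(1 − 224/2650)·239.34²/224 = 45.6685
V̂(ȳ_st) = 276.031
SE(ȳ_st) = √276.031 = 16.6142

SE(ȳ_st) ≈ 16.6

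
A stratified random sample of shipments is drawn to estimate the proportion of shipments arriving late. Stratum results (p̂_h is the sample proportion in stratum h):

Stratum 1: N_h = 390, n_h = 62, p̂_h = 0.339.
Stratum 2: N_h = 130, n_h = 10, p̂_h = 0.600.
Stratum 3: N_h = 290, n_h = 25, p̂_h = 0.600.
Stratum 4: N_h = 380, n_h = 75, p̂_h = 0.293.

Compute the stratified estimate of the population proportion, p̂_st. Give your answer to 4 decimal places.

p̂_st ≈ 0.4164

N = 1190; stratum weights W_h = N_h/N.
p̂_st = Σ W_h p̂_h = (390·0.339 + 130·0.600 + 290·0.600 + 380·0.293)/1190 = 0.41643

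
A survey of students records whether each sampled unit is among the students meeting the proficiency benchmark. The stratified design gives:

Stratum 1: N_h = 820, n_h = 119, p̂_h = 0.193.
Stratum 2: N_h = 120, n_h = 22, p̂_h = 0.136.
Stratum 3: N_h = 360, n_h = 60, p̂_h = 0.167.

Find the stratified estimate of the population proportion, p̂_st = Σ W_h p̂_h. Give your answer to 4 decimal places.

p̂_st ≈ 0.1805

N = 1300; stratum weights W_h = N_h/N.
p̂_st = Σ W_h p̂_h = (820·0.193 + 120·0.136 + 360·0.167)/1300 = 0.18054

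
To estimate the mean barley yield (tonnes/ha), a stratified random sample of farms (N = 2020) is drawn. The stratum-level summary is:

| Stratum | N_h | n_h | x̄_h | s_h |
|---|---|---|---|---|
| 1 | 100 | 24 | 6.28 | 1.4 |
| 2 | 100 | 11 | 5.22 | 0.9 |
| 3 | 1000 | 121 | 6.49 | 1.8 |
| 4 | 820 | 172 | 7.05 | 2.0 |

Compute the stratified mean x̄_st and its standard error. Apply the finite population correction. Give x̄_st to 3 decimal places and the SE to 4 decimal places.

x̄_st ≈ 6.644, SE ≈ 0.0954

x̄_st = Σ W_h x̄_h = (100·6.28 + 100·5.22 + 1000·6.49 + 820·7.05)/2020 = 6.64406
V̂(x̄_st) = Σ W_h² (1 − n_h/N_h) s_h²/n_h, with W_h = N_h/N and N = 2020:
  stratum 1: (100/2020)²·(1 − 24/100)·1.4²/24 = 0.000152109
  stratum 2: (100/2020)²·(1 − 11/100)·0.9²/11 = 0.000160613
  stratum 3: (1000/2020)²·(1 − 121/1000)·1.8²/121 = 0.00576827
  stratum 4: (820/2020)²·(1 − 172/820)·2.0²/172 = 0.00302843
V̂(x̄_st) = 0.00910943
SE(x̄_st) = √0.00910943 = 0.0954433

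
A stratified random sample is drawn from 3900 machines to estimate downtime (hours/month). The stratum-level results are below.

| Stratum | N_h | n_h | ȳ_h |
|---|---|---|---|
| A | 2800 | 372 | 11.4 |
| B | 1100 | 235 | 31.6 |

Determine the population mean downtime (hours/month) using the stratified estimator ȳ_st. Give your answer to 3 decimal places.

N = Σ N_h = 3900. Stratum weights W_h = N_h/N.
ȳ_st = (2800·11.4 + 1100·31.6) / 3900 = 17.09744

ȳ_st ≈ 17.097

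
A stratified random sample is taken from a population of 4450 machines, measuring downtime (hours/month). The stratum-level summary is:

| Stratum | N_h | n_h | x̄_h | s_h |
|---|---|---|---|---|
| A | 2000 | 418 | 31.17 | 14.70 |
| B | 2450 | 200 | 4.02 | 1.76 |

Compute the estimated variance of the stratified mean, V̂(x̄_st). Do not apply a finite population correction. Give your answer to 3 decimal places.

V̂(x̄_st) ≈ 0.109

V̂(x̄_st) = Σ W_h² s_h²/n_h, with W_h = N_h/N and N = 4450:
  stratum A: (2000/4450)²·14.70²/418 = 0.104424
  stratum B: (2450/4450)²·1.76²/200 = 0.0046947
V̂(x̄_st) = 0.109118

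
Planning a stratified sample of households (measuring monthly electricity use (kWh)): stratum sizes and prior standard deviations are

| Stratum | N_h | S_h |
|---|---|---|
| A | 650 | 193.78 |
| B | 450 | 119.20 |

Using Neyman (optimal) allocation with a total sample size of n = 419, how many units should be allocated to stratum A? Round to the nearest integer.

294

Neyman allocation: n_h = n · N_h S_h / Σ N_i S_i, with n = 419.
  stratum A: N_h·S_h = 650·193.78 = 125957.00
  stratum B: N_h·S_h = 450·119.20 = 53640.00
Σ N_h S_h = 179597.00
n for stratum A = 419·125957.00/179597.00 = 293.858 → 294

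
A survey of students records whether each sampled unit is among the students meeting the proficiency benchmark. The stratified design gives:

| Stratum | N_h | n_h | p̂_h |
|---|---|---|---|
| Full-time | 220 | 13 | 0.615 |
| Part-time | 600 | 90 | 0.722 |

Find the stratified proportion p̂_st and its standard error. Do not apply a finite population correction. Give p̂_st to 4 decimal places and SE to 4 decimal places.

N = 820; stratum weights W_h = N_h/N.
p̂_st = Σ W_h p̂_h = (220·0.615 + 600·0.722)/820 = 0.69329
V̂(p̂_st) = Σ W_h² p̂_h(1−p̂_h)/(n_h−1):
  stratum Full-time: (220/820)²·0.615·0.385/12 = 0.00142027
  stratum Part-time: (600/820)²·0.722·0.278/89 = 0.00120744
V̂(p̂_st) = 0.00262772; SE = √V̂ = 0.0512613

p̂_st ≈ 0.6933, SE ≈ 0.0513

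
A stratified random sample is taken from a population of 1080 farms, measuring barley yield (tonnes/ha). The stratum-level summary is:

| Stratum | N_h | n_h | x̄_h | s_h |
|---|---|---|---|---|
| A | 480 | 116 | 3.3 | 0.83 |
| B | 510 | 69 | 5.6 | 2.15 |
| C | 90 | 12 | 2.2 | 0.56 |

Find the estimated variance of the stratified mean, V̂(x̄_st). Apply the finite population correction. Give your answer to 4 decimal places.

V̂(x̄_st) = Σ W_h² (1 − n_h/N_h) s_h²/n_h, with W_h = N_h/N and N = 1080:
  stratum A: (480/1080)²·(1 − 116/480)·0.83²/116 = 0.000889597
  stratum B: (510/1080)²·(1 − 69/510)·2.15²/69 = 0.0129178
  stratum C: (90/1080)²·(1 − 12/90)·0.56²/12 = 0.000157284
V̂(x̄_st) = 0.0139647

V̂(x̄_st) ≈ 0.0140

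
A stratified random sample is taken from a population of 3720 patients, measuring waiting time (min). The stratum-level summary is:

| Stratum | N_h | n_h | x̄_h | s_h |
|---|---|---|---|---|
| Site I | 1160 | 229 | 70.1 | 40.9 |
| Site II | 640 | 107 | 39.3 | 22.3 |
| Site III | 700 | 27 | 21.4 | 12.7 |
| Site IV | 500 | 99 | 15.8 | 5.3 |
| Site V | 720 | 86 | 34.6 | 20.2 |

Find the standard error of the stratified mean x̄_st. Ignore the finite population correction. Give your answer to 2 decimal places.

SE(x̄_st) ≈ 1.11

V̂(x̄_st) = Σ W_h² s_h²/n_h, with W_h = N_h/N and N = 3720:
  stratum Site I: (1160/3720)²·40.9²/229 = 0.710299
  stratum Site II: (640/3720)²·22.3²/107 = 0.137562
  stratum Site III: (700/3720)²·12.7²/27 = 0.211521
  stratum Site IV: (500/3720)²·5.3²/99 = 0.00512591
  stratum Site V: (720/3720)²·20.2²/86 = 0.177739
V̂(x̄_st) = 1.24225
SE(x̄_st) = √1.24225 = 1.11456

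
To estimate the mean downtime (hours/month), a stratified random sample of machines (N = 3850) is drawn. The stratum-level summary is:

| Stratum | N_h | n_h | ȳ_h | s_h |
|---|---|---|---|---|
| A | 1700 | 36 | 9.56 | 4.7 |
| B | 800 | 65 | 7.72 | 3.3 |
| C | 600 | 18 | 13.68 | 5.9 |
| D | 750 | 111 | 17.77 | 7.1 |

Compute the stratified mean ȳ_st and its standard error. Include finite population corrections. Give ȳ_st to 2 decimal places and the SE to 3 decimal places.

ȳ_st ≈ 11.42, SE ≈ 0.429

ȳ_st = Σ W_h ȳ_h = (1700·9.56 + 800·7.72 + 600·13.68 + 750·17.77)/3850 = 11.41909
V̂(ȳ_st) = Σ W_h² (1 − n_h/N_h) s_h²/n_h, with W_h = N_h/N and N = 3850:
  stratum A: (1700/3850)²·(1 − 36/1700)·4.7²/36 = 0.117105
  stratum B: (800/3850)²·(1 − 65/800)·3.3²/65 = 0.00664615
  stratum C: (600/3850)²·(1 − 18/600)·5.9²/18 = 0.0455601
  stratum D: (750/3850)²·(1 − 111/750)·7.1²/111 = 0.0146837
V̂(ȳ_st) = 0.183994
SE(ȳ_st) = √0.183994 = 0.428946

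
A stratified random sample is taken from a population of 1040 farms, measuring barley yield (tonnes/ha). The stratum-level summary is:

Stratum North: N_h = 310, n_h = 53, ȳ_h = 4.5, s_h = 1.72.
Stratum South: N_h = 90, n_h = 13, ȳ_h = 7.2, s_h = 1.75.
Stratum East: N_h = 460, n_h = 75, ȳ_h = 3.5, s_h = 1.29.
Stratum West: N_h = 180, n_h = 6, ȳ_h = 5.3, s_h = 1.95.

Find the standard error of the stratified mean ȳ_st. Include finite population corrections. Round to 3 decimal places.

SE(ȳ_st) ≈ 0.166

V̂(ȳ_st) = Σ W_h² (1 − n_h/N_h) s_h²/n_h, with W_h = N_h/N and N = 1040:
  stratum North: (310/1040)²·(1 − 53/310)·1.72²/53 = 0.00411158
  stratum South: (90/1040)²·(1 − 13/90)·1.75²/13 = 0.00150938
  stratum East: (460/1040)²·(1 − 75/460)·1.29²/75 = 0.00363304
  stratum West: (180/1040)²·(1 − 6/180)·1.95²/6 = 0.0183516
V̂(ȳ_st) = 0.0276056
SE(ȳ_st) = √0.0276056 = 0.166149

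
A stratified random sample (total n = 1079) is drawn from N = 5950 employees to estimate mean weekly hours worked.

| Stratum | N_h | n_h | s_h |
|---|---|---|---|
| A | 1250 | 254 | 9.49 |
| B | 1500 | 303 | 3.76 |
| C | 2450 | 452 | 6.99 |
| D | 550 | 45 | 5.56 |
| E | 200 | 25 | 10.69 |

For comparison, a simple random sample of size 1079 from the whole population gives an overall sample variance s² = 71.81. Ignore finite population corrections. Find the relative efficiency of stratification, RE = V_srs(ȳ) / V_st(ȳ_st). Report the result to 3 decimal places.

V̂(ȳ_st) = Σ W_h² s_h²/n_h, with W_h = N_h/N and N = 5950:
  stratum A: (1250/5950)²·9.49²/254 = 0.0156489
  stratum B: (1500/5950)²·3.76²/303 = 0.00296539
  stratum C: (2450/5950)²·6.99²/452 = 0.018328
  stratum D: (550/5950)²·5.56²/45 = 0.00586987
  stratum E: (200/5950)²·10.69²/25 = 0.00516466
V_st = 0.0479768
V_srs = s²/n = 71.81/1079 = 0.0665524
Relative efficiency = V_srs / V_st = 0.0665524/0.0479768 = 1.3872

RE ≈ 1.387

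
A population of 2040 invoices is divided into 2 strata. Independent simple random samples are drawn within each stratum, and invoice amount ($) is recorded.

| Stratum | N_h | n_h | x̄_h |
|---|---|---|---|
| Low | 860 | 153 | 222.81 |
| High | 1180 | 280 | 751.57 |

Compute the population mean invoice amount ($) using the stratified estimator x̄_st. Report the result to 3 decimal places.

x̄_st ≈ 528.661

N = Σ N_h = 2040. Stratum weights W_h = N_h/N.
x̄_st = (860·222.81 + 1180·751.57) / 2040 = 528.66137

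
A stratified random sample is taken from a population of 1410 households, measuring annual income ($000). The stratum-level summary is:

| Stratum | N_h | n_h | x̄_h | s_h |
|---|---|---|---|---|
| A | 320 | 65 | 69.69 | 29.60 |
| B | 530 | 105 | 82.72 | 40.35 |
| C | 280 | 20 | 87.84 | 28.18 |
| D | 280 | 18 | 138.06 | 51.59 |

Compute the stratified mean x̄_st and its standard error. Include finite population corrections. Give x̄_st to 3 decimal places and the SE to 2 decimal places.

x̄_st ≈ 91.769, SE ≈ 3.04

x̄_st = Σ W_h x̄_h = (320·69.69 + 530·82.72 + 280·87.84 + 280·138.06)/1410 = 91.76908
V̂(x̄_st) = Σ W_h² (1 − n_h/N_h) s_h²/n_h, with W_h = N_h/N and N = 1410:
  stratum A: (320/1410)²·(1 − 65/320)·29.60²/65 = 0.553251
  stratum B: (530/1410)²·(1 − 105/530)·40.35²/105 = 1.75681
  stratum C: (280/1410)²·(1 − 20/280)·28.18²/20 = 1.45394
  stratum D: (280/1410)²·(1 − 18/280)·51.59²/18 = 5.45607
V̂(x̄_st) = 9.22006
SE(x̄_st) = √9.22006 = 3.03646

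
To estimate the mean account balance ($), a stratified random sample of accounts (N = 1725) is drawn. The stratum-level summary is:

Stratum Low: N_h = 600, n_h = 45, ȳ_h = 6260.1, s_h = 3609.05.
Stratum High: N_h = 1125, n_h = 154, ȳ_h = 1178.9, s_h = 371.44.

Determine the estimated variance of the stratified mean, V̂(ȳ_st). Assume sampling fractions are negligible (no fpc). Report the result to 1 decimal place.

V̂(ȳ_st) ≈ 35399.6

V̂(ȳ_st) = Σ W_h² s_h²/n_h, with W_h = N_h/N and N = 1725:
  stratum Low: (600/1725)²·3609.05²/45 = 35018.5
  stratum High: (1125/1725)²·371.44²/154 = 381.051
V̂(ȳ_st) = 35399.6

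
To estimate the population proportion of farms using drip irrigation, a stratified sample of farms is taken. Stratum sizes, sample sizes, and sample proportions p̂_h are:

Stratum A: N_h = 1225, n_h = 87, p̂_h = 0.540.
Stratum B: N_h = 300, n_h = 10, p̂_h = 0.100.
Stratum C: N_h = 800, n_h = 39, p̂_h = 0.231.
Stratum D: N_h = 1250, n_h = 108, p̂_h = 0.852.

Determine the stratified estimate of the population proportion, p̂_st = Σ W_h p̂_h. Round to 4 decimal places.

N = 3575; stratum weights W_h = N_h/N.
p̂_st = Σ W_h p̂_h = (1225·0.540 + 300·0.100 + 800·0.231 + 1250·0.852)/3575 = 0.54302

p̂_st ≈ 0.5430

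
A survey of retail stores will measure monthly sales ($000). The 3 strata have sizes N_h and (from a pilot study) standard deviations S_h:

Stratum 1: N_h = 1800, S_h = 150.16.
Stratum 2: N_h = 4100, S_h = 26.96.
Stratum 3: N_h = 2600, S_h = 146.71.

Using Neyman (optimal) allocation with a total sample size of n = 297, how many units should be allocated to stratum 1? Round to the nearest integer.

105

Neyman allocation: n_h = n · N_h S_h / Σ N_i S_i, with n = 297.
  stratum 1: N_h·S_h = 1800·150.16 = 270288.00
  stratum 2: N_h·S_h = 4100·26.96 = 110536.00
  stratum 3: N_h·S_h = 2600·146.71 = 381446.00
Σ N_h S_h = 762270.00
n for stratum 1 = 297·270288.00/762270.00 = 105.311 → 105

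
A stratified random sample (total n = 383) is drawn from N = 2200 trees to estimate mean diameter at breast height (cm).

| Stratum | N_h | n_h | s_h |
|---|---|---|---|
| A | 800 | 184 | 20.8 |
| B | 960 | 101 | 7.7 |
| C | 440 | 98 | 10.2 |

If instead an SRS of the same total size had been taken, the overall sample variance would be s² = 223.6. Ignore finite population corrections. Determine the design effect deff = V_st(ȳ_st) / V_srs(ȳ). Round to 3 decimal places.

V̂(ȳ_st) = Σ W_h² s_h²/n_h, with W_h = N_h/N and N = 2200:
  stratum A: (800/2200)²·20.8²/184 = 0.310916
  stratum B: (960/2200)²·7.7²/101 = 0.111778
  stratum C: (440/2200)²·10.2²/98 = 0.0424653
V_st = 0.46516
V_srs = s²/n = 223.6/383 = 0.583812
deff = V_st / V_srs = 0.46516/0.583812 = 0.7968

deff ≈ 0.797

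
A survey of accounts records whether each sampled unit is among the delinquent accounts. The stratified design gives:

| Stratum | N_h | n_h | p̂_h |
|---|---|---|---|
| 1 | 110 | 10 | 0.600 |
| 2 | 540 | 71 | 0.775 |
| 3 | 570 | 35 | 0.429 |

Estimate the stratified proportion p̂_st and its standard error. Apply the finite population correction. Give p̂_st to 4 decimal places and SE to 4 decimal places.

N = 1220; stratum weights W_h = N_h/N.
p̂_st = Σ W_h p̂_h = (110·0.600 + 540·0.775 + 570·0.429)/1220 = 0.59757
V̂(p̂_st) = Σ W_h² (1 − n_h/N_h) p̂_h(1−p̂_h)/(n_h−1):
  stratum 1: (110/1220)²·(1 − 10/110)·0.600·0.400/9 = 0.00019708
  stratum 2: (540/1220)²·(1 − 71/540)·0.775·0.225/70 = 0.00042387
  stratum 3: (570/1220)²·(1 − 35/570)·0.429·0.571/34 = 0.00147613
V̂(p̂_st) = 0.00209708; SE = √V̂ = 0.0457938

p̂_st ≈ 0.5976, SE ≈ 0.0458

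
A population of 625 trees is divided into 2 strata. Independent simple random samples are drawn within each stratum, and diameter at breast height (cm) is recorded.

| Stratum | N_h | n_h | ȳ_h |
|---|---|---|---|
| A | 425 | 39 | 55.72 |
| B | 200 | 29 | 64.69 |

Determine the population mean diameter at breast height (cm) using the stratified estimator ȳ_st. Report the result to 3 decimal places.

N = Σ N_h = 625. Stratum weights W_h = N_h/N.
ȳ_st = (425·55.72 + 200·64.69) / 625 = 58.59040

ȳ_st ≈ 58.590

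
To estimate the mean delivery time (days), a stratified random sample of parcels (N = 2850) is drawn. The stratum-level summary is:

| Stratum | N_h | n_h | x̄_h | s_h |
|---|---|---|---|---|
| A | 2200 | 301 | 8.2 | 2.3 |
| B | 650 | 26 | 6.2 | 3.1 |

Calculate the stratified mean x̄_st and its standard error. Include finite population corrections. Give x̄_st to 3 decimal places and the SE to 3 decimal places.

x̄_st ≈ 7.744, SE ≈ 0.166

x̄_st = Σ W_h x̄_h = (2200·8.2 + 650·6.2)/2850 = 7.74386
V̂(x̄_st) = Σ W_h² (1 − n_h/N_h) s_h²/n_h, with W_h = N_h/N and N = 2850:
  stratum A: (2200/2850)²·(1 − 301/2200)·2.3²/301 = 0.00903956
  stratum B: (650/2850)²·(1 − 26/650)·3.1²/26 = 0.0184569
V̂(x̄_st) = 0.0274964
SE(x̄_st) = √0.0274964 = 0.16582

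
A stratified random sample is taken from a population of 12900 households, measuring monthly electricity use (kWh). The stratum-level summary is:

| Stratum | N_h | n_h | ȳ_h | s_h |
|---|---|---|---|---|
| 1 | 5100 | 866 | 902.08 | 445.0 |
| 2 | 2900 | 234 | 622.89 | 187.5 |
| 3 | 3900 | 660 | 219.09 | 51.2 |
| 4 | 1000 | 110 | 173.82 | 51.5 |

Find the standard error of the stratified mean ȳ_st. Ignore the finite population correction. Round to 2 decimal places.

V̂(ȳ_st) = Σ W_h² s_h²/n_h, with W_h = N_h/N and N = 12900:
  stratum 1: (5100/12900)²·445.0²/866 = 35.7407
  stratum 2: (2900/12900)²·187.5²/234 = 7.59282
  stratum 3: (3900/12900)²·51.2²/660 = 0.363033
  stratum 4: (1000/12900)²·51.5²/110 = 0.144891
V̂(ȳ_st) = 43.8414
SE(ȳ_st) = √43.8414 = 6.62129

SE(ȳ_st) ≈ 6.62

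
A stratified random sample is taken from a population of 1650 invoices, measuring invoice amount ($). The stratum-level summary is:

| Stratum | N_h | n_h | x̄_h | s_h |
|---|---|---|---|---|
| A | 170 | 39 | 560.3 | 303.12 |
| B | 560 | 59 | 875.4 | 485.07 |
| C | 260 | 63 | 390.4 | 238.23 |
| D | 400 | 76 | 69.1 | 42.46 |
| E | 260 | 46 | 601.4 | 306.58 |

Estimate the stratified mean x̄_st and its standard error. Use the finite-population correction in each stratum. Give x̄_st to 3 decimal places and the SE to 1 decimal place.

x̄_st ≈ 527.868, SE ≈ 22.1

x̄_st = Σ W_h x̄_h = (170·560.3 + 560·875.4 + 260·390.4 + 400·69.1 + 260·601.4)/1650 = 527.86848
V̂(x̄_st) = Σ W_h² (1 − n_h/N_h) s_h²/n_h, with W_h = N_h/N and N = 1650:
  stratum A: (170/1650)²·(1 − 39/170)·303.12²/39 = 19.2716
  stratum B: (560/1650)²·(1 − 59/560)·485.07²/59 = 410.974
  stratum C: (260/1650)²·(1 − 63/260)·238.23²/63 = 16.9482
  stratum D: (400/1650)²·(1 − 76/400)·42.46²/76 = 1.12923
  stratum E: (260/1650)²·(1 − 46/260)·306.58²/46 = 41.7589
V̂(x̄_st) = 490.082
SE(x̄_st) = √490.082 = 22.1378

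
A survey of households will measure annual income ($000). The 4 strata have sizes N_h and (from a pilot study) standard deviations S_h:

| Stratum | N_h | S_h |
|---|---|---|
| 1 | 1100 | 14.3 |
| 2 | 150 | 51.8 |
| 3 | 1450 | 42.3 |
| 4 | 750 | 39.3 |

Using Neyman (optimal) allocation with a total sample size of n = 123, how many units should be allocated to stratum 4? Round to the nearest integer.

Neyman allocation: n_h = n · N_h S_h / Σ N_i S_i, with n = 123.
  stratum 1: N_h·S_h = 1100·14.3 = 15730.00
  stratum 2: N_h·S_h = 150·51.8 = 7770.00
  stratum 3: N_h·S_h = 1450·42.3 = 61335.00
  stratum 4: N_h·S_h = 750·39.3 = 29475.00
Σ N_h S_h = 114310.00
n for stratum 4 = 123·29475.00/114310.00 = 31.716 → 32

32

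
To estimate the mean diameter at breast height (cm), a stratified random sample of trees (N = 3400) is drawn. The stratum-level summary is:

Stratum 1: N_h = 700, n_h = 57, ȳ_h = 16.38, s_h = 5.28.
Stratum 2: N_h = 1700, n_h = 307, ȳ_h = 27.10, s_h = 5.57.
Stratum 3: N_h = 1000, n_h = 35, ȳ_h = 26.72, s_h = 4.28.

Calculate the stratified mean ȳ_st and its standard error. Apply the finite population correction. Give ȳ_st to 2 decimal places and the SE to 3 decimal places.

ȳ_st = Σ W_h ȳ_h = (700·16.38 + 1700·27.10 + 1000·26.72)/3400 = 24.78118
V̂(ȳ_st) = Σ W_h² (1 − n_h/N_h) s_h²/n_h, with W_h = N_h/N and N = 3400:
  stratum 1: (700/3400)²·(1 − 57/700)·5.28²/57 = 0.0190434
  stratum 2: (1700/3400)²·(1 − 307/1700)·5.57²/307 = 0.0207021
  stratum 3: (1000/3400)²·(1 − 35/1000)·4.28²/35 = 0.0436907
V̂(ȳ_st) = 0.0834362
SE(ȳ_st) = √0.0834362 = 0.288853

ȳ_st ≈ 24.78, SE ≈ 0.289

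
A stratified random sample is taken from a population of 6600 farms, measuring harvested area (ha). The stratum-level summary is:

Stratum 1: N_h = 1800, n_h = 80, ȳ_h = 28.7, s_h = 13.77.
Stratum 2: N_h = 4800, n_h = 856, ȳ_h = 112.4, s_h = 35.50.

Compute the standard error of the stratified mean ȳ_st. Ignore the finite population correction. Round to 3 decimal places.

V̂(ȳ_st) = Σ W_h² s_h²/n_h, with W_h = N_h/N and N = 6600:
  stratum 1: (1800/6600)²·13.77²/80 = 0.176293
  stratum 2: (4800/6600)²·35.50²/856 = 0.778713
V̂(ȳ_st) = 0.955006
SE(ȳ_st) = √0.955006 = 0.977244

SE(ȳ_st) ≈ 0.977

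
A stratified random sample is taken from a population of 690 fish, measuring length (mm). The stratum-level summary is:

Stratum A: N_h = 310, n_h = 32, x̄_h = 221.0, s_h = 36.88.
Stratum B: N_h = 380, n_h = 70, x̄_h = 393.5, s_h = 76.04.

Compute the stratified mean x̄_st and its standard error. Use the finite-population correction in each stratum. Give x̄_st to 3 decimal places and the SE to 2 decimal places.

x̄_st = Σ W_h x̄_h = (310·221.0 + 380·393.5)/690 = 316.00000
V̂(x̄_st) = Σ W_h² (1 − n_h/N_h) s_h²/n_h, with W_h = N_h/N and N = 690:
  stratum A: (310/690)²·(1 − 32/310)·36.88²/32 = 7.69379
  stratum B: (380/690)²·(1 − 70/380)·76.04²/70 = 20.4378
V̂(x̄_st) = 28.1315
SE(x̄_st) = √28.1315 = 5.30392

x̄_st ≈ 316.000, SE ≈ 5.30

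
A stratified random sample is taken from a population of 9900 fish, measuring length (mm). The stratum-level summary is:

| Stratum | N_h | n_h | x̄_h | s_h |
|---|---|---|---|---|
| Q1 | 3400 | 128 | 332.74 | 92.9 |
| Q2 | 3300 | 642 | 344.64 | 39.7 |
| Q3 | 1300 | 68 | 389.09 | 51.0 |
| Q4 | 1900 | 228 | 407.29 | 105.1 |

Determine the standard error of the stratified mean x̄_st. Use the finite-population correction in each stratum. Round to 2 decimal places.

V̂(x̄_st) = Σ W_h² (1 − n_h/N_h) s_h²/n_h, with W_h = N_h/N and N = 9900:
  stratum Q1: (3400/9900)²·(1 − 128/3400)·92.9²/128 = 7.6532
  stratum Q2: (3300/9900)²·(1 − 642/3300)·39.7²/642 = 0.219707
  stratum Q3: (1300/9900)²·(1 − 68/1300)·51.0²/68 = 0.625051
  stratum Q4: (1900/9900)²·(1 − 228/1900)·105.1²/228 = 1.57033
V̂(x̄_st) = 10.0683
SE(x̄_st) = √10.0683 = 3.17306

SE(x̄_st) ≈ 3.17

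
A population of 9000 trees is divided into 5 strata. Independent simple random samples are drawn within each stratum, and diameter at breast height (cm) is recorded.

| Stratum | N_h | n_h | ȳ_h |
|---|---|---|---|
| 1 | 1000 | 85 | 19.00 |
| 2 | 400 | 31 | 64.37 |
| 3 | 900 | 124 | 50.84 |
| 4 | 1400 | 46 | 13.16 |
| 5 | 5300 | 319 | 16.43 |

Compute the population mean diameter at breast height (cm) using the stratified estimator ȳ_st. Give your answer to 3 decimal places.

N = Σ N_h = 9000. Stratum weights W_h = N_h/N.
ȳ_st = (1000·19.00 + 400·64.37 + 900·50.84 + 1400·13.16 + 5300·16.43) / 9000 = 21.77856

ȳ_st ≈ 21.779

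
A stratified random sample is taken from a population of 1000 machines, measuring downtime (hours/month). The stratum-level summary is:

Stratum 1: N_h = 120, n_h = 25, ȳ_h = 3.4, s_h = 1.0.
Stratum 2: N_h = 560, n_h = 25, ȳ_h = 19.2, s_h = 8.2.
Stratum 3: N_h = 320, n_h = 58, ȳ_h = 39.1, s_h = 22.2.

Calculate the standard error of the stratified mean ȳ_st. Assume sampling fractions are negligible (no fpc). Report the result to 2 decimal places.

V̂(ȳ_st) = Σ W_h² s_h²/n_h, with W_h = N_h/N and N = 1000:
  stratum 1: (120/1000)²·1.0²/25 = 0.000576
  stratum 2: (560/1000)²·8.2²/25 = 0.843459
  stratum 3: (320/1000)²·22.2²/58 = 0.870118
V̂(ȳ_st) = 1.71415
SE(ȳ_st) = √1.71415 = 1.30926

SE(ȳ_st) ≈ 1.31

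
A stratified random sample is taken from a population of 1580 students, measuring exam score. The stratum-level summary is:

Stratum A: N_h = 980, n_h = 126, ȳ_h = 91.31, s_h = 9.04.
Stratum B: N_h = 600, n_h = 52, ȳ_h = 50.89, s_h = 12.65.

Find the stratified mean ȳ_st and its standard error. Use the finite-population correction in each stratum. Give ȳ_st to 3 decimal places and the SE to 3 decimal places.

ȳ_st ≈ 75.961, SE ≈ 0.789

ȳ_st = Σ W_h ȳ_h = (980·91.31 + 600·50.89)/1580 = 75.96063
V̂(ȳ_st) = Σ W_h² (1 − n_h/N_h) s_h²/n_h, with W_h = N_h/N and N = 1580:
  stratum A: (980/1580)²·(1 − 126/980)·9.04²/126 = 0.217438
  stratum B: (600/1580)²·(1 − 52/600)·12.65²/52 = 0.405317
V̂(ȳ_st) = 0.622756
SE(ȳ_st) = √0.622756 = 0.789149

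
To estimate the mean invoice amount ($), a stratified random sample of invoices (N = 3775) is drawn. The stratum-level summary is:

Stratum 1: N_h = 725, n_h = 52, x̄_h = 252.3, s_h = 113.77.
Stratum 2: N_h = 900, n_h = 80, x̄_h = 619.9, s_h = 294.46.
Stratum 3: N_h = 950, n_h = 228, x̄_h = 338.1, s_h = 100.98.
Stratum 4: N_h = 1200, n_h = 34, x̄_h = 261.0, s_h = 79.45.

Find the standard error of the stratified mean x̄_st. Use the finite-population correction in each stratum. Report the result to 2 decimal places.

SE(x̄_st) ≈ 9.22

V̂(x̄_st) = Σ W_h² (1 − n_h/N_h) s_h²/n_h, with W_h = N_h/N and N = 3775:
  stratum 1: (725/3775)²·(1 − 52/725)·113.77²/52 = 8.52258
  stratum 2: (900/3775)²·(1 − 80/900)·294.46²/80 = 56.1287
  stratum 3: (950/3775)²·(1 − 228/950)·100.98²/228 = 2.1526
  stratum 4: (1200/3775)²·(1 − 34/1200)·79.45²/34 = 18.2287
V̂(x̄_st) = 85.0326
SE(x̄_st) = √85.0326 = 9.22131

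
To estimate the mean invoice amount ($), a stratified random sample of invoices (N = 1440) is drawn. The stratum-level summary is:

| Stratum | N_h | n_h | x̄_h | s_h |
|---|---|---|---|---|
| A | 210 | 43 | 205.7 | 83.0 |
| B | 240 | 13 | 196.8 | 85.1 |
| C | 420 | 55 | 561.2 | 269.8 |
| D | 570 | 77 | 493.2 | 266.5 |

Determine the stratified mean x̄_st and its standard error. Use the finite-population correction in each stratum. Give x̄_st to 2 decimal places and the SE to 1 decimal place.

x̄_st ≈ 421.71, SE ≈ 15.5

x̄_st = Σ W_h x̄_h = (210·205.7 + 240·196.8 + 420·561.2 + 570·493.2)/1440 = 421.70625
V̂(x̄_st) = Σ W_h² (1 − n_h/N_h) s_h²/n_h, with W_h = N_h/N and N = 1440:
  stratum A: (210/1440)²·(1 − 43/210)·83.0²/43 = 2.70956
  stratum B: (240/1440)²·(1 − 13/240)·85.1²/13 = 14.6362
  stratum C: (420/1440)²·(1 − 55/420)·269.8²/55 = 97.8449
  stratum D: (570/1440)²·(1 − 77/570)·266.5²/77 = 124.997
V̂(x̄_st) = 240.188
SE(x̄_st) = √240.188 = 15.498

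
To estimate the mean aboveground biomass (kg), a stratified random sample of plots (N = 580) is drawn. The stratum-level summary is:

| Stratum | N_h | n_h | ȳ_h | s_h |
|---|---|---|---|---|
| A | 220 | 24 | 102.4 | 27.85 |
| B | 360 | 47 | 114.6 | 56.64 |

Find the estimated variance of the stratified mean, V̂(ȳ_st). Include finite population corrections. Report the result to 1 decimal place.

V̂(ȳ_st) = Σ W_h² (1 − n_h/N_h) s_h²/n_h, with W_h = N_h/N and N = 580:
  stratum A: (220/580)²·(1 − 24/220)·27.85²/24 = 4.14249
  stratum B: (360/580)²·(1 − 47/360)·56.64²/47 = 22.8633
V̂(ȳ_st) = 27.0058

V̂(ȳ_st) ≈ 27.0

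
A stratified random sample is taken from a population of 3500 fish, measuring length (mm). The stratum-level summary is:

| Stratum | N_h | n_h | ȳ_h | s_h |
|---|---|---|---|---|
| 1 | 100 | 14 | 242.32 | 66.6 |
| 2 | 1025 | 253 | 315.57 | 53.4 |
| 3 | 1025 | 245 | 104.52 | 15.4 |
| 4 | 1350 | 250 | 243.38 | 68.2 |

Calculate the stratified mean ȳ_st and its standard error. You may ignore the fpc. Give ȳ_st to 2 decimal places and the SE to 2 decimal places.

ȳ_st = Σ W_h ȳ_h = (100·242.32 + 1025·315.57 + 1025·104.52 + 1350·243.38)/3500 = 223.82493
V̂(ȳ_st) = Σ W_h² s_h²/n_h, with W_h = N_h/N and N = 3500:
  stratum 1: (100/3500)²·66.6²/14 = 0.258633
  stratum 2: (1025/3500)²·53.4²/253 = 0.96666
  stratum 3: (1025/3500)²·15.4²/245 = 0.0830208
  stratum 4: (1350/3500)²·68.2²/250 = 2.76796
V̂(ȳ_st) = 4.07628
SE(ȳ_st) = √4.07628 = 2.01898

ȳ_st ≈ 223.82, SE ≈ 2.02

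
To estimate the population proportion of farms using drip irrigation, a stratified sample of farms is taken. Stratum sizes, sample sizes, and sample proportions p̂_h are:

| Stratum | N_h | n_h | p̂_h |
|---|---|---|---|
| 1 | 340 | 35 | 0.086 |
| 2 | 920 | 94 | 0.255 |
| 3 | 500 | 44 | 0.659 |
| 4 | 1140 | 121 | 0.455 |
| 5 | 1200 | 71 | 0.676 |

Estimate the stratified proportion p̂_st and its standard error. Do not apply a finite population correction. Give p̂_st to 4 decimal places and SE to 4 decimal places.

p̂_st ≈ 0.4691, SE ≈ 0.0250

N = 4100; stratum weights W_h = N_h/N.
p̂_st = Σ W_h p̂_h = (340·0.086 + 920·0.255 + 500·0.659 + 1140·0.455 + 1200·0.676)/4100 = 0.46908
V̂(p̂_st) = Σ W_h² p̂_h(1−p̂_h)/(n_h−1):
  stratum 1: (340/4100)²·0.086·0.914/34 = 1.58985e-05
  stratum 2: (920/4100)²·0.255·0.745/93 = 0.000102854
  stratum 3: (500/4100)²·0.659·0.341/43 = 7.77219e-05
  stratum 4: (1140/4100)²·0.455·0.545/120 = 0.00015976
  stratum 5: (1200/4100)²·0.676·0.324/70 = 0.000268033
V̂(p̂_st) = 0.000624268; SE = √V̂ = 0.0249854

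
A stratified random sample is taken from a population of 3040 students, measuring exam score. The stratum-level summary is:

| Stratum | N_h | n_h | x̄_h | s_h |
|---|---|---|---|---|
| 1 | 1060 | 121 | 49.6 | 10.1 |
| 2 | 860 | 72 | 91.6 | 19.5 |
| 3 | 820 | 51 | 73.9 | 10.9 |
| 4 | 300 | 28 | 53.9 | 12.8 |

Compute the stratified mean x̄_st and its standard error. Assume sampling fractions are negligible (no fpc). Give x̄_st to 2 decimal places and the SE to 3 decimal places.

x̄_st = Σ W_h x̄_h = (1060·49.6 + 860·91.6 + 820·73.9 + 300·53.9)/3040 = 68.46053
V̂(x̄_st) = Σ W_h² s_h²/n_h, with W_h = N_h/N and N = 3040:
  stratum 1: (1060/3040)²·10.1²/121 = 0.1025
  stratum 2: (860/3040)²·19.5²/72 = 0.422655
  stratum 3: (820/3040)²·10.9²/51 = 0.169498
  stratum 4: (300/3040)²·12.8²/28 = 0.0569846
V̂(x̄_st) = 0.751637
SE(x̄_st) = √0.751637 = 0.86697

x̄_st ≈ 68.46, SE ≈ 0.867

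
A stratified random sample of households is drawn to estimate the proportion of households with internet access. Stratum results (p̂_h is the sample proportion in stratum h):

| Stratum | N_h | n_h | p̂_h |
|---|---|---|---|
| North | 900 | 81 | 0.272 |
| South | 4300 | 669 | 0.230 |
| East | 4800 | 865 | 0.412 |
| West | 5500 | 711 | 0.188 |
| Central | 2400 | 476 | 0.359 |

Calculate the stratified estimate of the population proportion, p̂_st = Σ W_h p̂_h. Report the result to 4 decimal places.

N = 17900; stratum weights W_h = N_h/N.
p̂_st = Σ W_h p̂_h = (900·0.272 + 4300·0.230 + 4800·0.412 + 5500·0.188 + 2400·0.359)/17900 = 0.28531

p̂_st ≈ 0.2853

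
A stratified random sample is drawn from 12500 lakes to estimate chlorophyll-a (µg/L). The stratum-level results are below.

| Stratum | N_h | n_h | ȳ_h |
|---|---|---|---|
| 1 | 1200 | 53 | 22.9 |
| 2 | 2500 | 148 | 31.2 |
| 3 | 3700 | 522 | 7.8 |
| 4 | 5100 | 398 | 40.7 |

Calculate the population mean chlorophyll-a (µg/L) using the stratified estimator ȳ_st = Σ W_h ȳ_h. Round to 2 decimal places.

ȳ_st ≈ 27.35

N = Σ N_h = 12500. Stratum weights W_h = N_h/N.
ȳ_st = (1200·22.9 + 2500·31.2 + 3700·7.8 + 5100·40.7) / 12500 = 27.3528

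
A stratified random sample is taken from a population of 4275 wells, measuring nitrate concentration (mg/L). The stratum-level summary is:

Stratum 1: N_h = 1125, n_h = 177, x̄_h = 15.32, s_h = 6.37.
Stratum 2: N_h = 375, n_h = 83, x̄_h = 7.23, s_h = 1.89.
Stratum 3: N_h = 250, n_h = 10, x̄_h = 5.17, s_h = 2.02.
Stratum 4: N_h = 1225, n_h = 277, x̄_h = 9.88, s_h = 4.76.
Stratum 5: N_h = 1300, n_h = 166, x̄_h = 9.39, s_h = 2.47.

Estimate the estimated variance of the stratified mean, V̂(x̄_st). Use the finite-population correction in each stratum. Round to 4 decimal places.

V̂(x̄_st) = Σ W_h² (1 − n_h/N_h) s_h²/n_h, with W_h = N_h/N and N = 4275:
  stratum 1: (1125/4275)²·(1 − 177/1125)·6.37²/177 = 0.0133781
  stratum 2: (375/4275)²·(1 − 83/375)·1.89²/83 = 0.000257862
  stratum 3: (250/4275)²·(1 − 10/250)·2.02²/10 = 0.00133962
  stratum 4: (1225/4275)²·(1 − 277/1225)·4.76²/277 = 0.00519764
  stratum 5: (1300/4275)²·(1 − 166/1300)·2.47²/166 = 0.00296463
V̂(x̄_st) = 0.0231378

V̂(x̄_st) ≈ 0.0231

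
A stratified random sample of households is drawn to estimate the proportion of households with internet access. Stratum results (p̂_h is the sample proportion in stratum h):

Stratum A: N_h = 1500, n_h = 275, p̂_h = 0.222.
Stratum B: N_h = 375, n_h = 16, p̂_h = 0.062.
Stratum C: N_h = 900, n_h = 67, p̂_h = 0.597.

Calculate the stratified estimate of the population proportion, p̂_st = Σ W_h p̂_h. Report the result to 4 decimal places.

p̂_st ≈ 0.3220

N = 2775; stratum weights W_h = N_h/N.
p̂_st = Σ W_h p̂_h = (1500·0.222 + 375·0.062 + 900·0.597)/2775 = 0.32200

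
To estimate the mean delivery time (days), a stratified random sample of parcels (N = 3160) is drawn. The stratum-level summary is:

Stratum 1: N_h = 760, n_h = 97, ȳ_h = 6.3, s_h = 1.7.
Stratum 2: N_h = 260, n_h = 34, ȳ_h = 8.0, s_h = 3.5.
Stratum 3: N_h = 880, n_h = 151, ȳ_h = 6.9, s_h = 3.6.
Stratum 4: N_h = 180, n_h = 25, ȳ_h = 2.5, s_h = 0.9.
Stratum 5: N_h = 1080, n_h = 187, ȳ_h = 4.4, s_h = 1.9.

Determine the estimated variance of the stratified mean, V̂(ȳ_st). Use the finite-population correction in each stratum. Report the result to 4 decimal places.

V̂(ȳ_st) ≈ 0.0111

V̂(ȳ_st) = Σ W_h² (1 − n_h/N_h) s_h²/n_h, with W_h = N_h/N and N = 3160:
  stratum 1: (760/3160)²·(1 − 97/760)·1.7²/97 = 0.00150342
  stratum 2: (260/3160)²·(1 − 34/260)·3.5²/34 = 0.00212014
  stratum 3: (880/3160)²·(1 − 151/880)·3.6²/151 = 0.00551397
  stratum 4: (180/3160)²·(1 − 25/180)·0.9²/25 = 9.05264e-05
  stratum 5: (1080/3160)²·(1 − 187/1080)·1.9²/187 = 0.00186452
V̂(ȳ_st) = 0.0110926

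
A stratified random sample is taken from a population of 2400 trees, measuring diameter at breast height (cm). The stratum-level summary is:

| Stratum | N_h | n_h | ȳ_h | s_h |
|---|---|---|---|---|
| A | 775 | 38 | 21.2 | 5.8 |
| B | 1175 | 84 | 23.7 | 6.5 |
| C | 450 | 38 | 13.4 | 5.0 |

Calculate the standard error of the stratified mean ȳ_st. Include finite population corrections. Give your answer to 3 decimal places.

SE(ȳ_st) ≈ 0.470

V̂(ȳ_st) = Σ W_h² (1 − n_h/N_h) s_h²/n_h, with W_h = N_h/N and N = 2400:
  stratum A: (775/2400)²·(1 − 38/775)·5.8²/38 = 0.0877848
  stratum B: (1175/2400)²·(1 − 84/1175)·6.5²/84 = 0.111941
  stratum C: (450/2400)²·(1 − 38/450)·5.0²/38 = 0.021176
V̂(ȳ_st) = 0.220901
SE(ȳ_st) = √0.220901 = 0.470001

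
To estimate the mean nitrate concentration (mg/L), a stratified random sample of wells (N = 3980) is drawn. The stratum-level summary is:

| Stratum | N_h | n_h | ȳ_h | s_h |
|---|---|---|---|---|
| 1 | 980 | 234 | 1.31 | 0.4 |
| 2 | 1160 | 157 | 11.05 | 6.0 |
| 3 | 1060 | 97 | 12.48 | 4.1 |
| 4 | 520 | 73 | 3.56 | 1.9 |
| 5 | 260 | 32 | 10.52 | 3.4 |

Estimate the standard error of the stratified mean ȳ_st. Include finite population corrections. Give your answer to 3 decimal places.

V̂(ȳ_st) = Σ W_h² (1 − n_h/N_h) s_h²/n_h, with W_h = N_h/N and N = 3980:
  stratum 1: (980/3980)²·(1 − 234/980)·0.4²/234 = 3.15575e-05
  stratum 2: (1160/3980)²·(1 − 157/1160)·6.0²/157 = 0.0168421
  stratum 3: (1060/3980)²·(1 − 97/1060)·4.1²/97 = 0.0111677
  stratum 4: (520/3980)²·(1 − 73/520)·1.9²/73 = 0.000725653
  stratum 5: (260/3980)²·(1 − 32/260)·3.4²/32 = 0.00135192
V̂(ȳ_st) = 0.0301189
SE(ȳ_st) = √0.0301189 = 0.173548

SE(ȳ_st) ≈ 0.174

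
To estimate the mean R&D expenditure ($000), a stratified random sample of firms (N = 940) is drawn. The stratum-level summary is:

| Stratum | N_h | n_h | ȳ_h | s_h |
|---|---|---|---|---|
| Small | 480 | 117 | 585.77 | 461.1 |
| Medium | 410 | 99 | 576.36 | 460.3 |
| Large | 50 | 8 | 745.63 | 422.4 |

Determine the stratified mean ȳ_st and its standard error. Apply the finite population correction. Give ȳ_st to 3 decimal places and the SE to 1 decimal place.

ȳ_st ≈ 590.169, SE ≈ 26.8

ȳ_st = Σ W_h ȳ_h = (480·585.77 + 410·576.36 + 50·745.63)/940 = 590.16883
V̂(ȳ_st) = Σ W_h² (1 − n_h/N_h) s_h²/n_h, with W_h = N_h/N and N = 940:
  stratum Small: (480/940)²·(1 − 117/480)·461.1²/117 = 358.341
  stratum Medium: (410/940)²·(1 − 99/410)·460.3²/99 = 308.841
  stratum Large: (50/940)²·(1 − 8/50)·422.4²/8 = 53.0056
V̂(ȳ_st) = 720.188
SE(ȳ_st) = √720.188 = 26.8363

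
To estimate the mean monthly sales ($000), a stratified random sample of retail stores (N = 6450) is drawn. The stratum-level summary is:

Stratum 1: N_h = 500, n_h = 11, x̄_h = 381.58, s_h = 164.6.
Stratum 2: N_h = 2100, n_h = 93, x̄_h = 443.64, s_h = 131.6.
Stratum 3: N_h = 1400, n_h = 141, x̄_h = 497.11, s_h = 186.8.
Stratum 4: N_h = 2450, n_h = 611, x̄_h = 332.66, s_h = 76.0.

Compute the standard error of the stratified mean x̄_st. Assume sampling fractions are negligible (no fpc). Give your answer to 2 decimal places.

SE(x̄_st) ≈ 6.90

V̂(x̄_st) = Σ W_h² s_h²/n_h, with W_h = N_h/N and N = 6450:
  stratum 1: (500/6450)²·164.6²/11 = 14.8009
  stratum 2: (2100/6450)²·131.6²/93 = 19.74
  stratum 3: (1400/6450)²·186.8²/141 = 11.6593
  stratum 4: (2450/6450)²·76.0²/611 = 1.36395
V̂(x̄_st) = 47.5641
SE(x̄_st) = √47.5641 = 6.89668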